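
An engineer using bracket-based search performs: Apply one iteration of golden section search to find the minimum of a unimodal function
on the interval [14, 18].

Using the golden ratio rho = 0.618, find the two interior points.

Golden section search on [14, 18].
Golden ratio rho = 0.618 (approx).
Interior points:
  x_1 = 14 + (1-0.618)*4 = 15.5280
  x_2 = 14 + 0.618*4 = 16.4720
Compare f(x_1) and f(x_2) to determine which subinterval to keep.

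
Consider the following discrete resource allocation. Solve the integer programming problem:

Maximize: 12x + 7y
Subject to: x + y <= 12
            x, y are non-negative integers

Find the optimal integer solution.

Objective: 12x + 7y, constraint: x + y <= 12
Coefficient of x is 12 >= coefficient of y is 7, so allocate the entire budget to x.
Optimal: x = 12, y = 0, value = 144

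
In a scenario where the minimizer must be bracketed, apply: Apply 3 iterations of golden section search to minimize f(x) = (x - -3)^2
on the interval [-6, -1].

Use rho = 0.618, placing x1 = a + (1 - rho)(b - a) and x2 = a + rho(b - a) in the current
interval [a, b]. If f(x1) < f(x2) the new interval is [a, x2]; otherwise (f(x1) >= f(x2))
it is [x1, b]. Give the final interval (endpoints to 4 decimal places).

Golden section search for min of f(x) = (x - -3)^2 on [-6, -1].
Each step: x1 = a + (1 - rho)(b - a), x2 = a + rho(b - a); if f(x1) < f(x2) keep [a, x2], otherwise keep [x1, b].
Step 1: [-6.0000, -1.0000], x1=-4.0900 (f=1.1881), x2=-2.9100 (f=0.0081); f(x1) > f(x2) => keep [-4.0900, -1.0000]
Step 2: [-4.0900, -1.0000], x1=-2.9096 (f=0.0082), x2=-2.1804 (f=0.6718); f(x1) < f(x2) => keep [-4.0900, -2.1804]
Step 3: [-4.0900, -2.1804], x1=-3.3605 (f=0.1300), x2=-2.9099 (f=0.0081); f(x1) > f(x2) => keep [-3.3605, -2.1804]
Final interval: [-3.3605, -2.1804]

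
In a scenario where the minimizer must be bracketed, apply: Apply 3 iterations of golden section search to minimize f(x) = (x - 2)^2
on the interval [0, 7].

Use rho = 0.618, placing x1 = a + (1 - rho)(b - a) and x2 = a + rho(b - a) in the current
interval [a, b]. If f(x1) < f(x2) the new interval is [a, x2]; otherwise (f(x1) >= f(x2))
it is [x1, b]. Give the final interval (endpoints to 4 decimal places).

Golden section search for min of f(x) = (x - 2)^2 on [0, 7].
Each step: x1 = a + (1 - rho)(b - a), x2 = a + rho(b - a); if f(x1) < f(x2) keep [a, x2], otherwise keep [x1, b].
Step 1: [0.0000, 7.0000], x1=2.6740 (f=0.4543), x2=4.3260 (f=5.4103); f(x1) < f(x2) => keep [0.0000, 4.3260]
Step 2: [0.0000, 4.3260], x1=1.6525 (f=0.1207), x2=2.6735 (f=0.4536); f(x1) < f(x2) => keep [0.0000, 2.6735]
Step 3: [0.0000, 2.6735], x1=1.0213 (f=0.9579), x2=1.6522 (f=0.1210); f(x1) > f(x2) => keep [1.0213, 2.6735]
Final interval: [1.0213, 2.6735]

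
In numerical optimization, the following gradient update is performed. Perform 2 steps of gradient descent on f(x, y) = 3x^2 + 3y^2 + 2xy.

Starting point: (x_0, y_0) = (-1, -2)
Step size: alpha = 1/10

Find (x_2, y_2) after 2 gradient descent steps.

f(x,y) = 3x^2 + 3y^2 + 2xy
grad_x = 6x + 2y, grad_y = 6y + 2x
Step 1: grad = (-10, -14), (0, -3/5)
Step 2: grad = (-6/5, -18/5), (3/25, -6/25)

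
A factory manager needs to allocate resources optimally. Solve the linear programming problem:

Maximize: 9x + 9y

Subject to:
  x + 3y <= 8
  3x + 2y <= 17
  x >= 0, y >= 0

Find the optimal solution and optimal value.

Feasible vertices: (0, 0), (0, 8/3), (5, 1), (17/3, 0)
Objective 9x + 9y at each:
  (0, 0): 0
  (0, 8/3): 24
  (5, 1): 54
  (17/3, 0): 51
Maximum is 54 at (5, 1).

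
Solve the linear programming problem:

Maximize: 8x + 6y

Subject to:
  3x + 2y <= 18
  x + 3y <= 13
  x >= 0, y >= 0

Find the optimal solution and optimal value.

Feasible vertices: (0, 0), (0, 13/3), (4, 3), (6, 0)
Objective 8x + 6y at each:
  (0, 0): 0
  (0, 13/3): 26
  (4, 3): 50
  (6, 0): 48
Maximum is 50 at (4, 3).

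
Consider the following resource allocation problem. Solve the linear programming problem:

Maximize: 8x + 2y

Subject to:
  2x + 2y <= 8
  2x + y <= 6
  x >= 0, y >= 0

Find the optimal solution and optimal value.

Feasible vertices: (0, 0), (0, 4), (2, 2), (3, 0)
Objective 8x + 2y at each:
  (0, 0): 0
  (0, 4): 8
  (2, 2): 20
  (3, 0): 24
Maximum is 24 at (3, 0).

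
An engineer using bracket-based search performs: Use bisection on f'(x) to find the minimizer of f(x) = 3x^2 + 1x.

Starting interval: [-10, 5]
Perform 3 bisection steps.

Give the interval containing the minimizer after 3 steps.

Finding critical point of f(x) = 3x^2 + 1x using bisection on f'(x) = 6x + 1.
f'(x) = 0 when x = -1/6.
Starting interval: [-10, 5]
Step 1: mid = -5/2, f'(mid) = -14, new interval = [-5/2, 5]
Step 2: mid = 5/4, f'(mid) = 17/2, new interval = [-5/2, 5/4]
Step 3: mid = -5/8, f'(mid) = -11/4, new interval = [-5/8, 5/4]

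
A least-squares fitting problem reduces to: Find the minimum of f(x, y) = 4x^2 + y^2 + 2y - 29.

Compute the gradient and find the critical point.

f(x,y) = 4x^2 + y^2 + 2y - 29
df/dx = 8x + (0) = 0  =>  x = 0
df/dy = 2y + (2) = 0  =>  y = -1
f(0, -1) = 4*(0)^2 + 1*(-1)^2 + 2*(-1) + -29 = -30
Hessian is diagonal with entries 8, 2 > 0, so this is a minimum.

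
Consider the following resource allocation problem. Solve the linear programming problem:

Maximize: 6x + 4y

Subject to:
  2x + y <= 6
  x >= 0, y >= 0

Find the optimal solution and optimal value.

The feasible region has vertices at [(0, 0), (3, 0), (0, 6)].
Checking objective 6x + 4y at each vertex:
  (0, 0): 6*0 + 4*0 = 0
  (3, 0): 6*3 + 4*0 = 18
  (0, 6): 6*0 + 4*6 = 24
Maximum is 24 at (0, 6).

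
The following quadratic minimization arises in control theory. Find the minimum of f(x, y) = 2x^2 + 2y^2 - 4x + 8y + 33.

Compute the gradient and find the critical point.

f(x,y) = 2x^2 + 2y^2 - 4x + 8y + 33
df/dx = 4x + (-4) = 0  =>  x = 1
df/dy = 4y + (8) = 0  =>  y = -2
f(1, -2) = 2*(1)^2 + 2*(-2)^2 + -4*(1) + 8*(-2) + 33 = 23
Hessian is diagonal with entries 4, 4 > 0, so this is a minimum.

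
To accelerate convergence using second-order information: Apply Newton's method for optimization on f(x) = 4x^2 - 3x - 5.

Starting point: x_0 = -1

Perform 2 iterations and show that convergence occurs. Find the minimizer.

f(x) = 4x^2 - 3x - 5, f'(x) = 8x + (-3), f''(x) = 8
Step 1: f'(-1) = -11, x_1 = -1 - -11/8 = 3/8
Step 2: f'(3/8) = 0, x_2 = 3/8 (converged)
Newton's method converges in 1 step for quadratics.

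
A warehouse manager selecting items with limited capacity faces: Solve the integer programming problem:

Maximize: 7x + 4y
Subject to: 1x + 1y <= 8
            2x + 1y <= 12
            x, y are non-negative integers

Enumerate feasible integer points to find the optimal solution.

Constraint 1: 1x + 1y <= 8
Constraint 2: 2x + 1y <= 12
Feasible x range (need y >= 0): 0 <= x <= min(8/1, 12/2) => x in {0, ..., 6}.
Enumerate feasible integer points row by row (the coefficient of y is 4 > 0, so for each x the largest feasible y gives the best value):
  x = 0: y <= min((8 - 1*0)/1, (12 - 2*0)/1) => y in {0, ..., 8}; best 7*0 + 4*8 = 32
  x = 1: y <= min((8 - 1*1)/1, (12 - 2*1)/1) => y in {0, ..., 7}; best 7*1 + 4*7 = 35
  x = 2: y <= min((8 - 1*2)/1, (12 - 2*2)/1) => y in {0, ..., 6}; best 7*2 + 4*6 = 38
  x = 3: y <= min((8 - 1*3)/1, (12 - 2*3)/1) => y in {0, ..., 5}; best 7*3 + 4*5 = 41
  x = 4: y <= min((8 - 1*4)/1, (12 - 2*4)/1) => y in {0, ..., 4}; best 7*4 + 4*4 = 44
  x = 5: y <= min((8 - 1*5)/1, (12 - 2*5)/1) => y in {0, ..., 2}; best 7*5 + 4*2 = 43
  x = 6: y <= min((8 - 1*6)/1, (12 - 2*6)/1) => y in {0}; best 7*6 + 4*0 = 42
The maximum 7x + 4y = 44 is achieved at x = 4, y = 4.
Check: 1*4 + 1*4 = 8 <= 8 and 2*4 + 1*4 = 12 <= 12.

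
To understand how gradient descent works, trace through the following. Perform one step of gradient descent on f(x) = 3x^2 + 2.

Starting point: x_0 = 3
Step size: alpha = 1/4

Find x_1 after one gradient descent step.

f(x) = 3x^2 + 2
f'(x) = 6x + 0
f'(3) = 6*3 + (0) = 18
x_1 = x_0 - alpha * f'(x_0) = 3 - 1/4 * 18 = -3/2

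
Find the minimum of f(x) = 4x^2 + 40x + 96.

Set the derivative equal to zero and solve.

f(x) = 4x^2 + 40x + 96
f'(x) = 8x + (40) = 0
x = -40/8 = -5
f(-5) = -4
Since f''(x) = 8 > 0, this is a minimum.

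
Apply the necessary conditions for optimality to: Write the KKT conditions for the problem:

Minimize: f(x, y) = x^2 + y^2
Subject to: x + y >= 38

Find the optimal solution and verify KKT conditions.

KKT conditions for min x^2 + y^2 s.t. x + y >= 38:
Stationarity: 2x = mu, 2y = mu
So x = y = mu/2.
Complementary slackness: mu*(x + y - 38) = 0
Primal feasibility: x + y >= 38; dual feasibility: mu >= 0
If mu = 0 then x = y = 0, but 0 + 0 < 38 is infeasible, so the constraint is active.
Constraint active: x + y = 2*(mu/2) = 38 => mu = 38
x = y = 19, f = 722
Verify: stationarity 2*19 = 38 = mu; primal 19 + 19 = 38 >= 38; dual mu = 38 >= 0; complementary slackness 38*(38 - 38) = 0. All KKT conditions hold.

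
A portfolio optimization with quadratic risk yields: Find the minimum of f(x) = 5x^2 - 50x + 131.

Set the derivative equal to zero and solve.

f(x) = 5x^2 - 50x + 131
f'(x) = 10x + (-50) = 0
x = 50/10 = 5
f(5) = 6
Since f''(x) = 10 > 0, this is a minimum.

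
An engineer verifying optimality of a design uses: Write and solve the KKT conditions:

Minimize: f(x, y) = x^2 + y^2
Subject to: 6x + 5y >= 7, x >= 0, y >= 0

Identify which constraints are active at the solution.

KKT conditions for min x^2 + y^2 s.t. 6x + 5y >= 7, x >= 0, y >= 0:
Stationarity: 2x = mu*6 + mu_x, 2y = mu*5 + mu_y, with mu, mu_x, mu_y >= 0
Complementary slackness: mu*(6x + 5y - 7) = 0, mu_x*x = 0, mu_y*y = 0
(0, 0) is infeasible (6*0 + 5*0 < 7), so if mu = 0 stationarity would force x = mu_x/2 >= 0, y = mu_y/2 >= 0 with mu_x*x = mu_y*y = 0, i.e. x = y = 0: contradiction. Hence mu > 0 and 6x + 5y = 7 is active.
Try x > 0, y > 0 (so mu_x = mu_y = 0): x = 6*mu/2, y = 5*mu/2
Substitute: 6*(6*mu/2) + 5*(5*mu/2) = 7
  mu*61/2 = 7 => mu = 14/61
x* = 42/61 > 0, y* = 35/61 > 0, consistent with mu_x = mu_y = 0.
f is convex and the constraints are linear, so this KKT point is the global minimum.
f* = 49/61
Active constraints: 6x + 5y >= 7 (holds with equality, mu = 14/61 > 0); x >= 0 and y >= 0 are inactive (mu_x = mu_y = 0).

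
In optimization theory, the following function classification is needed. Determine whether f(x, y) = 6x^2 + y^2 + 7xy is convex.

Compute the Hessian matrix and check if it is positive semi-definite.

f(x,y) = 6x^2 + y^2 + 7xy
Hessian H = [[12, 7], [7, 2]]
trace(H) = 14, det(H) = -25
Eigenvalues: (14 +/- sqrt(296)) / 2 = 15.6, -1.602
Since not both eigenvalues positive, f is neither convex nor concave.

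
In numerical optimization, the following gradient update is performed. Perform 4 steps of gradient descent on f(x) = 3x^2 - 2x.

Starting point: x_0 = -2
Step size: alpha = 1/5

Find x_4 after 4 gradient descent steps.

f(x) = 3x^2 - 2x, f'(x) = 6x + (-2)
Step 1: f'(-2) = -14, x_1 = -2 - 1/5 * -14 = 4/5
Step 2: f'(4/5) = 14/5, x_2 = 4/5 - 1/5 * 14/5 = 6/25
Step 3: f'(6/25) = -14/25, x_3 = 6/25 - 1/5 * -14/25 = 44/125
Step 4: f'(44/125) = 14/125, x_4 = 44/125 - 1/5 * 14/125 = 206/625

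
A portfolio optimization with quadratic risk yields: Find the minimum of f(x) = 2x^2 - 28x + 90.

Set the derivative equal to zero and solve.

f(x) = 2x^2 - 28x + 90
f'(x) = 4x + (-28) = 0
x = 28/4 = 7
f(7) = -8
Since f''(x) = 4 > 0, this is a minimum.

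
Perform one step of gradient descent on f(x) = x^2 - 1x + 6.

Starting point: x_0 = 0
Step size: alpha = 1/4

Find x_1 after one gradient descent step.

f(x) = x^2 - 1x + 6
f'(x) = 2x - 1
f'(0) = 2*0 + (-1) = -1
x_1 = x_0 - alpha * f'(x_0) = 0 - 1/4 * -1 = 1/4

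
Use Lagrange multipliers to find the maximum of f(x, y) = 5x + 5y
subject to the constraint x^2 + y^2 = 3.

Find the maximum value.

Set up Lagrange conditions: grad f = lambda * grad g
  5 = 2*lambda*x
  5 = 2*lambda*y
From these: x/y = 5/5, so x = 5t, y = 5t for some t.
Substitute into constraint: (5t)^2 + (5t)^2 = 3
  t^2 * 50 = 3
  t = sqrt(3/50)
Maximum = 5*x + 5*y = (5^2 + 5^2)*t = 50 * sqrt(3/50) = sqrt(150)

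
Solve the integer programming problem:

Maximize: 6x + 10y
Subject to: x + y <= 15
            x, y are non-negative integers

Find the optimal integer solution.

Objective: 6x + 10y, constraint: x + y <= 15
Coefficient of y is 10 > coefficient of x is 6, so allocate the entire budget to y.
Optimal: x = 0, y = 15, value = 150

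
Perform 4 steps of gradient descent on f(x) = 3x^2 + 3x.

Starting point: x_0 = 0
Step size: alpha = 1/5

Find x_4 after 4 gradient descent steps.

f(x) = 3x^2 + 3x, f'(x) = 6x + (3)
Step 1: f'(0) = 3, x_1 = 0 - 1/5 * 3 = -3/5
Step 2: f'(-3/5) = -3/5, x_2 = -3/5 - 1/5 * -3/5 = -12/25
Step 3: f'(-12/25) = 3/25, x_3 = -12/25 - 1/5 * 3/25 = -63/125
Step 4: f'(-63/125) = -3/125, x_4 = -63/125 - 1/5 * -3/125 = -312/625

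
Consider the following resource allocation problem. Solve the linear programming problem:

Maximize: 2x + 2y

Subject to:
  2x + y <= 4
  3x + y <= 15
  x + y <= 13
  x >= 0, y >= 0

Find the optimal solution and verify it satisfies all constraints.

Feasible vertices: (0, 0), (0, 4), (2, 0)
Objective 2x + 2y at each vertex:
  (0, 0): 0
  (0, 4): 8
  (2, 0): 4
Maximum is 8 at (0, 4).
Verify constraints at (x, y) = (0, 4):
  2*0 + 1*4 = 4 <= 4 (active)
  3*0 + 1*4 = 4 <= 15
  1*0 + 1*4 = 4 <= 13
  x = 0 >= 0, y = 4 >= 0. All constraints satisfied.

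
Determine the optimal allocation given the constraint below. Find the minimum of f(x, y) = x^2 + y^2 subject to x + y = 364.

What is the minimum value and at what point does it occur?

Substitute y = 364 - x into f(x,y) = x^2 + y^2:
g(x) = x^2 + (364 - x)^2 = 2x^2 - 728x + 132496
g'(x) = 4x - 728 = 0  =>  x = 182
y = 364 - 182 = 182
Minimum value = 182^2 + 182^2 = 66248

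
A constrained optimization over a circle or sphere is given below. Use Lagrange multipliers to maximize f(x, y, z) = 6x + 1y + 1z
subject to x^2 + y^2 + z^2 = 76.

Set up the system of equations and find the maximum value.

Lagrange conditions: 6 = 2*lambda*x, 1 = 2*lambda*y, 1 = 2*lambda*z
So x:6 = y:1 = z:1, i.e. x = 6t, y = 1t, z = 1t
Constraint: t^2*(6^2 + 1^2 + 1^2) = 76
  t^2 * 38 = 76  =>  t = sqrt(2)
Maximum = 6*6t + 1*1t + 1*1t = 38*sqrt(2) = sqrt(2888)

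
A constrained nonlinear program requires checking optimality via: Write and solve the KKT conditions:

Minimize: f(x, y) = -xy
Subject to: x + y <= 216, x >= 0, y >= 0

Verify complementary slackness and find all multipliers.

Problem: min -xy s.t. x + y <= 216 (multiplier lambda), x >= 0 (mu_x), y >= 0 (mu_y)
KKT stationarity: -y + lambda - mu_x = 0, -x + lambda - mu_y = 0, with lambda, mu_x, mu_y >= 0
Complementary slackness: lambda*(x + y - 216) = 0, mu_x*x = 0, mu_y*y = 0
If lambda = 0: y = -mu_x <= 0 and x = -mu_y <= 0 force x = y = 0 with f = 0; but x = y = 108 is feasible with f = -11664 < 0, so this is not the minimum. Hence lambda > 0 and x + y = 216.
Try x > 0, y > 0 (so mu_x = mu_y = 0): y = lambda, x = lambda => x = y = lambda
x + y = 216 => 2*lambda = 216 => lambda = 108
x* = y* = 108 > 0, consistent with mu_x = mu_y = 0.
(Any feasible point with x = 0 or y = 0 has f = 0 > -11664, so the minimum is not on those boundaries.)
min(-xy) = -11664 (i.e. max xy = 11664)
Multipliers: lambda = 108, mu_x = 0, mu_y = 0
Complementary slackness: lambda*(x + y - 216) = 108*(108 + 108 - 216) = 0, mu_x*x = 0*108 = 0, mu_y*y = 0*108 = 0. Satisfied.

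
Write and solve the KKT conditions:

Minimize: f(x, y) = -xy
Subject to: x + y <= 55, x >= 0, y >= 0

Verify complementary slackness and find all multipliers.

Problem: min -xy s.t. x + y <= 55 (multiplier lambda), x >= 0 (mu_x), y >= 0 (mu_y)
KKT stationarity: -y + lambda - mu_x = 0, -x + lambda - mu_y = 0, with lambda, mu_x, mu_y >= 0
Complementary slackness: lambda*(x + y - 55) = 0, mu_x*x = 0, mu_y*y = 0
If lambda = 0: y = -mu_x <= 0 and x = -mu_y <= 0 force x = y = 0 with f = 0; but x = y = 55/2 is feasible with f = -3025/4 < 0, so this is not the minimum. Hence lambda > 0 and x + y = 55.
Try x > 0, y > 0 (so mu_x = mu_y = 0): y = lambda, x = lambda => x = y = lambda
x + y = 55 => 2*lambda = 55 => lambda = 55/2
x* = y* = 55/2 > 0, consistent with mu_x = mu_y = 0.
(Any feasible point with x = 0 or y = 0 has f = 0 > -3025/4, so the minimum is not on those boundaries.)
min(-xy) = -3025/4 (i.e. max xy = 3025/4)
Multipliers: lambda = 55/2, mu_x = 0, mu_y = 0
Complementary slackness: lambda*(x + y - 55) = 55/2*(55/2 + 55/2 - 55) = 0, mu_x*x = 0*55/2 = 0, mu_y*y = 0*55/2 = 0. Satisfied.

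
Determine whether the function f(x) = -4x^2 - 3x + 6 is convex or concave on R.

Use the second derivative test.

f(x) = -4x^2 - 3x + 6
f'(x) = -8x - 3
f''(x) = -8
Since f''(x) = -8 < 0 for all x, f is concave on R.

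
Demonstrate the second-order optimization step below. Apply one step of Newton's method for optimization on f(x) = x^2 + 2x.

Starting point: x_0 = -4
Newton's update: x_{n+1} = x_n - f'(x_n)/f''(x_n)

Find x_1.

f(x) = x^2 + 2x
f'(x) = 2x + (2), f''(x) = 2
Newton step: x_1 = x_0 - f'(x_0)/f''(x_0)
f'(-4) = -6
x_1 = -4 - -6/2 = -1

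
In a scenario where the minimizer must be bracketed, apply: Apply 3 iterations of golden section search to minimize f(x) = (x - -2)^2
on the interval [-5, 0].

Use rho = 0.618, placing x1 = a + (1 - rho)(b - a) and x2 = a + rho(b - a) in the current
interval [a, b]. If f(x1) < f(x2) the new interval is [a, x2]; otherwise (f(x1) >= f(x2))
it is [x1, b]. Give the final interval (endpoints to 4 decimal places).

Golden section search for min of f(x) = (x - -2)^2 on [-5, 0].
Each step: x1 = a + (1 - rho)(b - a), x2 = a + rho(b - a); if f(x1) < f(x2) keep [a, x2], otherwise keep [x1, b].
Step 1: [-5.0000, 0.0000], x1=-3.0900 (f=1.1881), x2=-1.9100 (f=0.0081); f(x1) > f(x2) => keep [-3.0900, 0.0000]
Step 2: [-3.0900, 0.0000], x1=-1.9096 (f=0.0082), x2=-1.1804 (f=0.6718); f(x1) < f(x2) => keep [-3.0900, -1.1804]
Step 3: [-3.0900, -1.1804], x1=-2.3605 (f=0.1300), x2=-1.9099 (f=0.0081); f(x1) > f(x2) => keep [-2.3605, -1.1804]
Final interval: [-2.3605, -1.1804]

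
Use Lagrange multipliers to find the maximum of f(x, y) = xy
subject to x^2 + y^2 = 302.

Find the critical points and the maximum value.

Lagrange conditions: y = 2*lambda*x and x = 2*lambda*y
If x = 0 then y = 0, violating the constraint, so x, y != 0.
Dividing: y/x = x/y => x^2 = y^2 => y = x or y = -x
Constraint: 2x^2 = 302 => x^2 = 151 => x = +/-sqrt(151)
Critical points: (sqrt(151), sqrt(151)), (-sqrt(151), -sqrt(151)), (sqrt(151), -sqrt(151)), (-sqrt(151), sqrt(151))
  y = x:  xy = x^2 = 151  at (sqrt(151), sqrt(151)) and (-sqrt(151), -sqrt(151))
  y = -x: xy = -x^2 = -151 at (sqrt(151), -sqrt(151)) and (-sqrt(151), sqrt(151))
Maximum xy = 151 at (sqrt(151), sqrt(151)) and (-sqrt(151), -sqrt(151))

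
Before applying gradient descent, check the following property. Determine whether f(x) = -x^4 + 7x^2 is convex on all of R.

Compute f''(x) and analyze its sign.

f(x) = -x^4 + 7x^2
f'(x) = -4x^3 + 14x
f''(x) = -12x^2 + 14
f''(x) = -12x^2 + 14 -> -inf as |x| -> inf
Therefore, f is not globally convex on R.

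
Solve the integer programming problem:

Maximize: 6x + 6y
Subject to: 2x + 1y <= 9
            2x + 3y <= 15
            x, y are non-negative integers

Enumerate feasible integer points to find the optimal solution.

Constraint 1: 2x + 1y <= 9
Constraint 2: 2x + 3y <= 15
Feasible x range (need y >= 0): 0 <= x <= min(9/2, 15/2) => x in {0, ..., 4}.
Enumerate feasible integer points row by row (the coefficient of y is 6 > 0, so for each x the largest feasible y gives the best value):
  x = 0: y <= min((9 - 2*0)/1, (15 - 2*0)/3) => y in {0, ..., 5}; best 6*0 + 6*5 = 30
  x = 1: y <= min((9 - 2*1)/1, (15 - 2*1)/3) => y in {0, ..., 4}; best 6*1 + 6*4 = 30
  x = 2: y <= min((9 - 2*2)/1, (15 - 2*2)/3) => y in {0, ..., 3}; best 6*2 + 6*3 = 30
  x = 3: y <= min((9 - 2*3)/1, (15 - 2*3)/3) => y in {0, ..., 3}; best 6*3 + 6*3 = 36
  x = 4: y <= min((9 - 2*4)/1, (15 - 2*4)/3) => y in {0, ..., 1}; best 6*4 + 6*1 = 30
The maximum 6x + 6y = 36 is achieved at x = 3, y = 3.
Check: 2*3 + 1*3 = 9 <= 9 and 2*3 + 3*3 = 15 <= 15.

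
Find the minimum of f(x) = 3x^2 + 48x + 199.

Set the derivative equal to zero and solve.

f(x) = 3x^2 + 48x + 199
f'(x) = 6x + (48) = 0
x = -48/6 = -8
f(-8) = 7
Since f''(x) = 6 > 0, this is a minimum.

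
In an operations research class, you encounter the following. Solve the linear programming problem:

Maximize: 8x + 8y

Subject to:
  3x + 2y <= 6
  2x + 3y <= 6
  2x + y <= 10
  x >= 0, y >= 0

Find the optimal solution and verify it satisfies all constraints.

Feasible vertices: (0, 0), (0, 2), (6/5, 6/5), (2, 0)
Objective 8x + 8y at each vertex:
  (0, 0): 0
  (0, 2): 16
  (6/5, 6/5): 96/5
  (2, 0): 16
Maximum is 96/5 at (6/5, 6/5).
Verify constraints at (x, y) = (6/5, 6/5):
  3*(6/5) + 2*(6/5) = 6 <= 6 (active)
  2*(6/5) + 3*(6/5) = 6 <= 6 (active)
  2*(6/5) + 1*(6/5) = 18/5 <= 10
  x = 6/5 >= 0, y = 6/5 >= 0. All constraints satisfied.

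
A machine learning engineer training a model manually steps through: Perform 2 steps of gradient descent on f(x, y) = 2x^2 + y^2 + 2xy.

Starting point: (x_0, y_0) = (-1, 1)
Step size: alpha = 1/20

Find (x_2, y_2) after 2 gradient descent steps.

f(x,y) = 2x^2 + y^2 + 2xy
grad_x = 4x + 2y, grad_y = 2y + 2x
Step 1: grad = (-2, 0), (-9/10, 1)
Step 2: grad = (-8/5, 1/5), (-41/50, 99/100)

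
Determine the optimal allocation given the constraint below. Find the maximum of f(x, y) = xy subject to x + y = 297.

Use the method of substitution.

Substitute y = 297 - x into f(x,y) = xy:
g(x) = x(297 - x) = 297x - x^2
g'(x) = 297 - 2x = 0  =>  x = 297/2
y = 297 - 297/2 = 297/2
Maximum value = (297/2) * (297/2) = 88209/4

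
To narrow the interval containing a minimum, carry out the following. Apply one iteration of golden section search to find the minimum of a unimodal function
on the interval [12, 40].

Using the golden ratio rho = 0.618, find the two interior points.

Golden section search on [12, 40].
Golden ratio rho = 0.618 (approx).
Interior points:
  x_1 = 12 + (1-0.618)*28 = 22.6960
  x_2 = 12 + 0.618*28 = 29.3040
Compare f(x_1) and f(x_2) to determine which subinterval to keep.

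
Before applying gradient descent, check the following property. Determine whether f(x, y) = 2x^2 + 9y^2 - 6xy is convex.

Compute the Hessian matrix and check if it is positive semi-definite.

f(x,y) = 2x^2 + 9y^2 - 6xy
Hessian H = [[4, -6], [-6, 18]]
trace(H) = 22, det(H) = 36
Eigenvalues: (22 +/- sqrt(340)) / 2 = 20.22, 1.78
Since both eigenvalues > 0, f is convex.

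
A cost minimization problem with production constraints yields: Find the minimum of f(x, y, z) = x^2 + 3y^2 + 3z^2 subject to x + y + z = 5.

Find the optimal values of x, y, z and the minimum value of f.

Using Lagrange multipliers on f = x^2 + 3y^2 + 3z^2 with constraint x + y + z = 5:
Conditions: 2*1*x = lambda, 2*3*y = lambda, 2*3*z = lambda
So x = lambda/2, y = lambda/6, z = lambda/6
Substituting into constraint: lambda * (5/6) = 5
lambda = 6
x = 3, y = 1, z = 1
Minimum value = 15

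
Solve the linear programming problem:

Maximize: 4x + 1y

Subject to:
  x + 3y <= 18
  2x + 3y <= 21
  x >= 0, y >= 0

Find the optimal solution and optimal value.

Feasible vertices: (0, 0), (0, 6), (3, 5), (21/2, 0)
Objective 4x + 1y at each:
  (0, 0): 0
  (0, 6): 6
  (3, 5): 17
  (21/2, 0): 42
Maximum is 42 at (21/2, 0).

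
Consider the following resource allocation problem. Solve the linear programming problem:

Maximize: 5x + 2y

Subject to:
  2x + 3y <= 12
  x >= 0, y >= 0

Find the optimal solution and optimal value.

The feasible region has vertices at [(0, 0), (6, 0), (0, 4)].
Checking objective 5x + 2y at each vertex:
  (0, 0): 5*0 + 2*0 = 0
  (6, 0): 5*6 + 2*0 = 30
  (0, 4): 5*0 + 2*4 = 8
Maximum is 30 at (6, 0).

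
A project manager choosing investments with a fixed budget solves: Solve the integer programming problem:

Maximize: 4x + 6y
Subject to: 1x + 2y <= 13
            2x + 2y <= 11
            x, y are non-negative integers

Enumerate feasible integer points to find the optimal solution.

Constraint 1: 1x + 2y <= 13
Constraint 2: 2x + 2y <= 11
Feasible x range (need y >= 0): 0 <= x <= min(13/1, 11/2) => x in {0, ..., 5}.
Enumerate feasible integer points row by row (the coefficient of y is 6 > 0, so for each x the largest feasible y gives the best value):
  x = 0: y <= min((13 - 1*0)/2, (11 - 2*0)/2) => y in {0, ..., 5}; best 4*0 + 6*5 = 30
  x = 1: y <= min((13 - 1*1)/2, (11 - 2*1)/2) => y in {0, ..., 4}; best 4*1 + 6*4 = 28
  x = 2: y <= min((13 - 1*2)/2, (11 - 2*2)/2) => y in {0, ..., 3}; best 4*2 + 6*3 = 26
  x = 3: y <= min((13 - 1*3)/2, (11 - 2*3)/2) => y in {0, ..., 2}; best 4*3 + 6*2 = 24
  x = 4: y <= min((13 - 1*4)/2, (11 - 2*4)/2) => y in {0, ..., 1}; best 4*4 + 6*1 = 22
  x = 5: y <= min((13 - 1*5)/2, (11 - 2*5)/2) => y in {0}; best 4*5 + 6*0 = 20
The maximum 4x + 6y = 30 is achieved at x = 0, y = 5.
Check: 1*0 + 2*5 = 10 <= 13 and 2*0 + 2*5 = 10 <= 11.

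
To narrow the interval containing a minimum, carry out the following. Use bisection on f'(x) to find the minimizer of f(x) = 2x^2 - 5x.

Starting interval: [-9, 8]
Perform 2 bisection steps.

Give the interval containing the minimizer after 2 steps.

Finding critical point of f(x) = 2x^2 - 5x using bisection on f'(x) = 4x + -5.
f'(x) = 0 when x = 5/4.
Starting interval: [-9, 8]
Step 1: mid = -1/2, f'(mid) = -7, new interval = [-1/2, 8]
Step 2: mid = 15/4, f'(mid) = 10, new interval = [-1/2, 15/4]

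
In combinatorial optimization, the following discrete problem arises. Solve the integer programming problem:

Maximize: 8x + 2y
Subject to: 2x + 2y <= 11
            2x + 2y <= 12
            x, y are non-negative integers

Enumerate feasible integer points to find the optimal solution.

Constraint 1: 2x + 2y <= 11
Constraint 2: 2x + 2y <= 12
Feasible x range (need y >= 0): 0 <= x <= min(11/2, 12/2) => x in {0, ..., 5}.
Enumerate feasible integer points row by row (the coefficient of y is 2 > 0, so for each x the largest feasible y gives the best value):
  x = 0: y <= min((11 - 2*0)/2, (12 - 2*0)/2) => y in {0, ..., 5}; best 8*0 + 2*5 = 10
  x = 1: y <= min((11 - 2*1)/2, (12 - 2*1)/2) => y in {0, ..., 4}; best 8*1 + 2*4 = 16
  x = 2: y <= min((11 - 2*2)/2, (12 - 2*2)/2) => y in {0, ..., 3}; best 8*2 + 2*3 = 22
  x = 3: y <= min((11 - 2*3)/2, (12 - 2*3)/2) => y in {0, ..., 2}; best 8*3 + 2*2 = 28
  x = 4: y <= min((11 - 2*4)/2, (12 - 2*4)/2) => y in {0, ..., 1}; best 8*4 + 2*1 = 34
  x = 5: y <= min((11 - 2*5)/2, (12 - 2*5)/2) => y in {0}; best 8*5 + 2*0 = 40
The maximum 8x + 2y = 40 is achieved at x = 5, y = 0.
Check: 2*5 + 2*0 = 10 <= 11 and 2*5 + 2*0 = 10 <= 12.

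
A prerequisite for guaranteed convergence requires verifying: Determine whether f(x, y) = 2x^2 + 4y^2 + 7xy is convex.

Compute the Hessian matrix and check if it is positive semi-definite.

f(x,y) = 2x^2 + 4y^2 + 7xy
Hessian H = [[4, 7], [7, 8]]
trace(H) = 12, det(H) = -17
Eigenvalues: (12 +/- sqrt(212)) / 2 = 13.28, -1.28
Since not both eigenvalues positive, f is neither convex nor concave.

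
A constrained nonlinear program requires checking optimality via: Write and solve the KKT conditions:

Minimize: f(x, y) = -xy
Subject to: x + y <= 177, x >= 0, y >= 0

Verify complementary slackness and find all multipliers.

Problem: min -xy s.t. x + y <= 177 (multiplier lambda), x >= 0 (mu_x), y >= 0 (mu_y)
KKT stationarity: -y + lambda - mu_x = 0, -x + lambda - mu_y = 0, with lambda, mu_x, mu_y >= 0
Complementary slackness: lambda*(x + y - 177) = 0, mu_x*x = 0, mu_y*y = 0
If lambda = 0: y = -mu_x <= 0 and x = -mu_y <= 0 force x = y = 0 with f = 0; but x = y = 177/2 is feasible with f = -31329/4 < 0, so this is not the minimum. Hence lambda > 0 and x + y = 177.
Try x > 0, y > 0 (so mu_x = mu_y = 0): y = lambda, x = lambda => x = y = lambda
x + y = 177 => 2*lambda = 177 => lambda = 177/2
x* = y* = 177/2 > 0, consistent with mu_x = mu_y = 0.
(Any feasible point with x = 0 or y = 0 has f = 0 > -31329/4, so the minimum is not on those boundaries.)
min(-xy) = -31329/4 (i.e. max xy = 31329/4)
Multipliers: lambda = 177/2, mu_x = 0, mu_y = 0
Complementary slackness: lambda*(x + y - 177) = 177/2*(177/2 + 177/2 - 177) = 0, mu_x*x = 0*177/2 = 0, mu_y*y = 0*177/2 = 0. Satisfied.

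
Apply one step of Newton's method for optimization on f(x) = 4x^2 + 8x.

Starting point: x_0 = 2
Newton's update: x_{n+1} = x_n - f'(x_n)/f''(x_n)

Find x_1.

f(x) = 4x^2 + 8x
f'(x) = 8x + (8), f''(x) = 8
Newton step: x_1 = x_0 - f'(x_0)/f''(x_0)
f'(2) = 24
x_1 = 2 - 24/8 = -1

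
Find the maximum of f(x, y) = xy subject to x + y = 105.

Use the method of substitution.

Substitute y = 105 - x into f(x,y) = xy:
g(x) = x(105 - x) = 105x - x^2
g'(x) = 105 - 2x = 0  =>  x = 105/2
y = 105 - 105/2 = 105/2
Maximum value = (105/2) * (105/2) = 11025/4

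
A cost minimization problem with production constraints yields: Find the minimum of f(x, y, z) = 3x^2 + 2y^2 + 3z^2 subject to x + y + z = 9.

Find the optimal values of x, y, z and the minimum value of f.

Using Lagrange multipliers on f = 3x^2 + 2y^2 + 3z^2 with constraint x + y + z = 9:
Conditions: 2*3*x = lambda, 2*2*y = lambda, 2*3*z = lambda
So x = lambda/6, y = lambda/4, z = lambda/6
Substituting into constraint: lambda * (7/12) = 9
lambda = 108/7
x = 18/7, y = 27/7, z = 18/7
Minimum value = 486/7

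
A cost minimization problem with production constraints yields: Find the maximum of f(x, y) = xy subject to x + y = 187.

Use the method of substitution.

Substitute y = 187 - x into f(x,y) = xy:
g(x) = x(187 - x) = 187x - x^2
g'(x) = 187 - 2x = 0  =>  x = 187/2
y = 187 - 187/2 = 187/2
Maximum value = (187/2) * (187/2) = 34969/4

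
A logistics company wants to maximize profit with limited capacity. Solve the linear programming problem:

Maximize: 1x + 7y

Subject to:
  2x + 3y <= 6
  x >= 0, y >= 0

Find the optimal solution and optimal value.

The feasible region has vertices at [(0, 0), (3, 0), (0, 2)].
Checking objective 1x + 7y at each vertex:
  (0, 0): 1*0 + 7*0 = 0
  (3, 0): 1*3 + 7*0 = 3
  (0, 2): 1*0 + 7*2 = 14
Maximum is 14 at (0, 2).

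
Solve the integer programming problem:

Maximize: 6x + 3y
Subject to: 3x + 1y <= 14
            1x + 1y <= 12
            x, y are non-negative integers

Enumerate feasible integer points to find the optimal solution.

Constraint 1: 3x + 1y <= 14
Constraint 2: 1x + 1y <= 12
Feasible x range (need y >= 0): 0 <= x <= min(14/3, 12/1) => x in {0, ..., 4}.
Enumerate feasible integer points row by row (the coefficient of y is 3 > 0, so for each x the largest feasible y gives the best value):
  x = 0: y <= min((14 - 3*0)/1, (12 - 1*0)/1) => y in {0, ..., 12}; best 6*0 + 3*12 = 36
  x = 1: y <= min((14 - 3*1)/1, (12 - 1*1)/1) => y in {0, ..., 11}; best 6*1 + 3*11 = 39
  x = 2: y <= min((14 - 3*2)/1, (12 - 1*2)/1) => y in {0, ..., 8}; best 6*2 + 3*8 = 36
  x = 3: y <= min((14 - 3*3)/1, (12 - 1*3)/1) => y in {0, ..., 5}; best 6*3 + 3*5 = 33
  x = 4: y <= min((14 - 3*4)/1, (12 - 1*4)/1) => y in {0, ..., 2}; best 6*4 + 3*2 = 30
The maximum 6x + 3y = 39 is achieved at x = 1, y = 11.
Check: 3*1 + 1*11 = 14 <= 14 and 1*1 + 1*11 = 12 <= 12.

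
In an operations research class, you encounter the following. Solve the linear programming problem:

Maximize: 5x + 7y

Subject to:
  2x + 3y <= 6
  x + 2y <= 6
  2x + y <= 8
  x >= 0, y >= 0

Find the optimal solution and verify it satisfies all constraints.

Feasible vertices: (0, 0), (0, 2), (3, 0)
Objective 5x + 7y at each vertex:
  (0, 0): 0
  (0, 2): 14
  (3, 0): 15
Maximum is 15 at (3, 0).
Verify constraints at (x, y) = (3, 0):
  2*3 + 3*0 = 6 <= 6 (active)
  1*3 + 2*0 = 3 <= 6
  2*3 + 1*0 = 6 <= 8
  x = 3 >= 0, y = 0 >= 0. All constraints satisfied.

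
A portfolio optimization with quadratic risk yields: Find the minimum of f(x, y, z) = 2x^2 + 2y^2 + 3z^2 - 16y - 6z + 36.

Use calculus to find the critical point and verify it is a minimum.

f(x,y,z) = 2x^2 + 2y^2 + 3z^2 - 16y - 6z + 36
df/dx = 4x + (0) = 0 => x = 0
df/dy = 4y + (-16) = 0 => y = 4
df/dz = 6z + (-6) = 0 => z = 1
f(0,4,1) = 2*(0)^2 + 2*(4)^2 + 3*(1)^2 + -16*(4) + -6*(1) + 36 = 1
Hessian is diagonal with entries 4, 4, 6 > 0, confirmed minimum.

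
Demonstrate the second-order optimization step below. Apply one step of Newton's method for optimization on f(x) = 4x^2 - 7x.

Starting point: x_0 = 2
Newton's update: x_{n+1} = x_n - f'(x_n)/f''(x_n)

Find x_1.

f(x) = 4x^2 - 7x
f'(x) = 8x + (-7), f''(x) = 8
Newton step: x_1 = x_0 - f'(x_0)/f''(x_0)
f'(2) = 9
x_1 = 2 - 9/8 = 7/8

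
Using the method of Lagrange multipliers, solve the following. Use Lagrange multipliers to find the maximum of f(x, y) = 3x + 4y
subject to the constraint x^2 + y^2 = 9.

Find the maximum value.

Set up Lagrange conditions: grad f = lambda * grad g
  3 = 2*lambda*x
  4 = 2*lambda*y
From these: x/y = 3/4, so x = 3t, y = 4t for some t.
Substitute into constraint: (3t)^2 + (4t)^2 = 9
  t^2 * 25 = 9
  t = sqrt(9/25)
Maximum = 3*x + 4*y = (3^2 + 4^2)*t = 25 * sqrt(9/25) = 15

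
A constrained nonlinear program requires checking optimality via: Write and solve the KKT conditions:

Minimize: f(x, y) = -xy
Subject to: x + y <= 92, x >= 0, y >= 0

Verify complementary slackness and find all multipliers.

Problem: min -xy s.t. x + y <= 92 (multiplier lambda), x >= 0 (mu_x), y >= 0 (mu_y)
KKT stationarity: -y + lambda - mu_x = 0, -x + lambda - mu_y = 0, with lambda, mu_x, mu_y >= 0
Complementary slackness: lambda*(x + y - 92) = 0, mu_x*x = 0, mu_y*y = 0
If lambda = 0: y = -mu_x <= 0 and x = -mu_y <= 0 force x = y = 0 with f = 0; but x = y = 46 is feasible with f = -2116 < 0, so this is not the minimum. Hence lambda > 0 and x + y = 92.
Try x > 0, y > 0 (so mu_x = mu_y = 0): y = lambda, x = lambda => x = y = lambda
x + y = 92 => 2*lambda = 92 => lambda = 46
x* = y* = 46 > 0, consistent with mu_x = mu_y = 0.
(Any feasible point with x = 0 or y = 0 has f = 0 > -2116, so the minimum is not on those boundaries.)
min(-xy) = -2116 (i.e. max xy = 2116)
Multipliers: lambda = 46, mu_x = 0, mu_y = 0
Complementary slackness: lambda*(x + y - 92) = 46*(46 + 46 - 92) = 0, mu_x*x = 0*46 = 0, mu_y*y = 0*46 = 0. Satisfied.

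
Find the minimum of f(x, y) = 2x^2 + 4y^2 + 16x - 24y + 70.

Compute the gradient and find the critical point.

f(x,y) = 2x^2 + 4y^2 + 16x - 24y + 70
df/dx = 4x + (16) = 0  =>  x = -4
df/dy = 8y + (-24) = 0  =>  y = 3
f(-4, 3) = 2*(-4)^2 + 4*(3)^2 + 16*(-4) + -24*(3) + 70 = 2
Hessian is diagonal with entries 4, 8 > 0, so this is a minimum.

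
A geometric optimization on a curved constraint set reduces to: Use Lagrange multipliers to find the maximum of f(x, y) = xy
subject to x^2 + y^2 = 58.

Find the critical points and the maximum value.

Lagrange conditions: y = 2*lambda*x and x = 2*lambda*y
If x = 0 then y = 0, violating the constraint, so x, y != 0.
Dividing: y/x = x/y => x^2 = y^2 => y = x or y = -x
Constraint: 2x^2 = 58 => x^2 = 29 => x = +/-sqrt(29)
Critical points: (sqrt(29), sqrt(29)), (-sqrt(29), -sqrt(29)), (sqrt(29), -sqrt(29)), (-sqrt(29), sqrt(29))
  y = x:  xy = x^2 = 29  at (sqrt(29), sqrt(29)) and (-sqrt(29), -sqrt(29))
  y = -x: xy = -x^2 = -29 at (sqrt(29), -sqrt(29)) and (-sqrt(29), sqrt(29))
Maximum xy = 29 at (sqrt(29), sqrt(29)) and (-sqrt(29), -sqrt(29))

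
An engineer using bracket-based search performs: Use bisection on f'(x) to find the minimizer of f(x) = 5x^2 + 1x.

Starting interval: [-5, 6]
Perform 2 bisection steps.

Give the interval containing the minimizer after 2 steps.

Finding critical point of f(x) = 5x^2 + 1x using bisection on f'(x) = 10x + 1.
f'(x) = 0 when x = -1/10.
Starting interval: [-5, 6]
Step 1: mid = 1/2, f'(mid) = 6, new interval = [-5, 1/2]
Step 2: mid = -9/4, f'(mid) = -43/2, new interval = [-9/4, 1/2]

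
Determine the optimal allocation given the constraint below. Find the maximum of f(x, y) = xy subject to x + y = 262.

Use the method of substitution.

Substitute y = 262 - x into f(x,y) = xy:
g(x) = x(262 - x) = 262x - x^2
g'(x) = 262 - 2x = 0  =>  x = 131
y = 262 - 131 = 131
Maximum value = 131 * 131 = 17161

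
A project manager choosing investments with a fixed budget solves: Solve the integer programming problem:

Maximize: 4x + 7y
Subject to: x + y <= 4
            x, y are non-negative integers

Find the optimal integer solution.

Objective: 4x + 7y, constraint: x + y <= 4
Coefficient of y is 7 > coefficient of x is 4, so allocate the entire budget to y.
Optimal: x = 0, y = 4, value = 28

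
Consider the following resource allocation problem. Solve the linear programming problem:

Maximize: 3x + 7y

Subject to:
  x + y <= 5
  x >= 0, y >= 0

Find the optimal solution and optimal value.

The feasible region has vertices at [(0, 0), (5, 0), (0, 5)].
Checking objective 3x + 7y at each vertex:
  (0, 0): 3*0 + 7*0 = 0
  (5, 0): 3*5 + 7*0 = 15
  (0, 5): 3*0 + 7*5 = 35
Maximum is 35 at (0, 5).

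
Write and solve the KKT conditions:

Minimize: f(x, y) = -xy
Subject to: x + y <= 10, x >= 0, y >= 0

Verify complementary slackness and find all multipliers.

Problem: min -xy s.t. x + y <= 10 (multiplier lambda), x >= 0 (mu_x), y >= 0 (mu_y)
KKT stationarity: -y + lambda - mu_x = 0, -x + lambda - mu_y = 0, with lambda, mu_x, mu_y >= 0
Complementary slackness: lambda*(x + y - 10) = 0, mu_x*x = 0, mu_y*y = 0
If lambda = 0: y = -mu_x <= 0 and x = -mu_y <= 0 force x = y = 0 with f = 0; but x = y = 5 is feasible with f = -25 < 0, so this is not the minimum. Hence lambda > 0 and x + y = 10.
Try x > 0, y > 0 (so mu_x = mu_y = 0): y = lambda, x = lambda => x = y = lambda
x + y = 10 => 2*lambda = 10 => lambda = 5
x* = y* = 5 > 0, consistent with mu_x = mu_y = 0.
(Any feasible point with x = 0 or y = 0 has f = 0 > -25, so the minimum is not on those boundaries.)
min(-xy) = -25 (i.e. max xy = 25)
Multipliers: lambda = 5, mu_x = 0, mu_y = 0
Complementary slackness: lambda*(x + y - 10) = 5*(5 + 5 - 10) = 0, mu_x*x = 0*5 = 0, mu_y*y = 0*5 = 0. Satisfied.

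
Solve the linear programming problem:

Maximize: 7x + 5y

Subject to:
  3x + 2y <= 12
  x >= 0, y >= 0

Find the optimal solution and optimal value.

The feasible region has vertices at [(0, 0), (4, 0), (0, 6)].
Checking objective 7x + 5y at each vertex:
  (0, 0): 7*0 + 5*0 = 0
  (4, 0): 7*4 + 5*0 = 28
  (0, 6): 7*0 + 5*6 = 30
Maximum is 30 at (0, 6).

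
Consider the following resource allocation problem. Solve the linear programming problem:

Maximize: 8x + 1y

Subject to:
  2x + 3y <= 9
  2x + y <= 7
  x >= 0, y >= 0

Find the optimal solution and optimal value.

Feasible vertices: (0, 0), (0, 3), (3, 1), (7/2, 0)
Objective 8x + 1y at each:
  (0, 0): 0
  (0, 3): 3
  (3, 1): 25
  (7/2, 0): 28
Maximum is 28 at (7/2, 0).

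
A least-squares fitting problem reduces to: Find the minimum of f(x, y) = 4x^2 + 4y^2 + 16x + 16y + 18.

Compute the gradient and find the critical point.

f(x,y) = 4x^2 + 4y^2 + 16x + 16y + 18
df/dx = 8x + (16) = 0  =>  x = -2
df/dy = 8y + (16) = 0  =>  y = -2
f(-2, -2) = 4*(-2)^2 + 4*(-2)^2 + 16*(-2) + 16*(-2) + 18 = -14
Hessian is diagonal with entries 8, 8 > 0, so this is a minimum.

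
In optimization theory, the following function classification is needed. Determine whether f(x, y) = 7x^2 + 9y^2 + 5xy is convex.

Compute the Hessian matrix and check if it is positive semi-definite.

f(x,y) = 7x^2 + 9y^2 + 5xy
Hessian H = [[14, 5], [5, 18]]
trace(H) = 32, det(H) = 227
Eigenvalues: (32 +/- sqrt(116)) / 2 = 21.39, 10.61
Since both eigenvalues > 0, f is convex.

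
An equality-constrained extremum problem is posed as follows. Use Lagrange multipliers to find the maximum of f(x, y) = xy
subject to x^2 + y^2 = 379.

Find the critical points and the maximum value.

Lagrange conditions: y = 2*lambda*x and x = 2*lambda*y
If x = 0 then y = 0, violating the constraint, so x, y != 0.
Dividing: y/x = x/y => x^2 = y^2 => y = x or y = -x
Constraint: 2x^2 = 379 => x^2 = 379/2 => x = +/-sqrt(379/2)
Critical points: (sqrt(379/2), sqrt(379/2)), (-sqrt(379/2), -sqrt(379/2)), (sqrt(379/2), -sqrt(379/2)), (-sqrt(379/2), sqrt(379/2))
  y = x:  xy = x^2 = 379/2  at (sqrt(379/2), sqrt(379/2)) and (-sqrt(379/2), -sqrt(379/2))
  y = -x: xy = -x^2 = -379/2 at (sqrt(379/2), -sqrt(379/2)) and (-sqrt(379/2), sqrt(379/2))
Maximum xy = 379/2 at (sqrt(379/2), sqrt(379/2)) and (-sqrt(379/2), -sqrt(379/2))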